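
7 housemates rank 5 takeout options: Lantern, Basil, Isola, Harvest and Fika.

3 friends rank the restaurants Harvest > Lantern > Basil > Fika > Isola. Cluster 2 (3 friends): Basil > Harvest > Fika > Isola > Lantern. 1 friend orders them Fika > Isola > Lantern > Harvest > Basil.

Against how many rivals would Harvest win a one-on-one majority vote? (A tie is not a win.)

Harvest against each rival (7 friends):
Harvest vs Lantern: Harvest is ranked higher on 3+3 = 6 ballots, Lantern on 1. Harvest wins 6–1.
Harvest vs Basil: Harvest wins 4–3.
Harvest vs Isola: 6 to 1, Harvest.
Harvest vs Fika: Harvest, 6–1.
Harvest beats Lantern, Basil, Isola, Fika — 4 pairwise wins.

4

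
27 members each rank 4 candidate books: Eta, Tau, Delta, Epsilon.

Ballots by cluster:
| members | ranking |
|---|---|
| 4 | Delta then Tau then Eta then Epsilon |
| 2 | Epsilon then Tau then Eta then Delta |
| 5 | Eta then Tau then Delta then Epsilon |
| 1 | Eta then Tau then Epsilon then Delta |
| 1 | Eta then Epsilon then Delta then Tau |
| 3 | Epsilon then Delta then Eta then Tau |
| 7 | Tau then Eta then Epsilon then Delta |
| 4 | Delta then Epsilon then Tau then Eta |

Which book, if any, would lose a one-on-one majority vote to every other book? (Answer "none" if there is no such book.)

Delta

Head-to-head results (27 members):
Eta vs Tau: Tau, 17–10.
Eta vs Delta: Eta preferred on 2+5+1+1+7 = 16 ballots; Eta wins 16–11.
Eta vs Epsilon: Eta, 18–9.
Tau vs Delta: 15 to 12, Tau.
Tau–Epsilon: Tau 17–10.
Delta vs Epsilon: 4+5+4 = 13 for Delta, 14 for Epsilon — Epsilon by 14–13.
Delta is beaten in every head-to-head and is the Condorcet loser.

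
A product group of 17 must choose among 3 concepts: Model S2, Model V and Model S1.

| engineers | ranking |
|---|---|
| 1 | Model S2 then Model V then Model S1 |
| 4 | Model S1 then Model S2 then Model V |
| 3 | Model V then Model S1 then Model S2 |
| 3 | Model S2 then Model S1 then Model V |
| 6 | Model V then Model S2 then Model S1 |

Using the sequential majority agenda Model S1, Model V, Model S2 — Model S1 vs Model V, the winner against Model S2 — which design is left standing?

Round 1: Model S1 vs Model V — 7–10, Model V advances.
Round 2: Model V vs Model S2 — 9–8, Model V advances.
The agenda winner is Model V.

Model V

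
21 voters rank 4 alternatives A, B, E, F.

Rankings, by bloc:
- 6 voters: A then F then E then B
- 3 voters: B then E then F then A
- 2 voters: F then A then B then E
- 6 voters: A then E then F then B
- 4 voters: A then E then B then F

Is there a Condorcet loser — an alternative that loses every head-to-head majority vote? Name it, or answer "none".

Head-to-head results (21 voters):
A vs B: 6+2+6+4 = 18 for A, 3 for B — A by 18–3.
A–E: A 18–3.
A vs F: 6+6+4 = 16 for A, 5 for F — A by 16–5.
B vs E: E, 16–5.
B vs F: F wins 14–7.
E–F: E 13–8.
B is beaten in every head-to-head and is the Condorcet loser.

B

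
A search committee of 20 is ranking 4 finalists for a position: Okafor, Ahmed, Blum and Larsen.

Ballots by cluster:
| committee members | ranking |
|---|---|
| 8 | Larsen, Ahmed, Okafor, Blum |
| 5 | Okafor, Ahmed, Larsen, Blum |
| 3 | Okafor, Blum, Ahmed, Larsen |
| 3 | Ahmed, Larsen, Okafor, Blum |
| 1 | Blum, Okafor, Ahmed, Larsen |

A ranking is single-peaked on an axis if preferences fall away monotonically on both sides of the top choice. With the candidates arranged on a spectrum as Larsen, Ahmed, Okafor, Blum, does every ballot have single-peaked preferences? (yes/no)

yes

Axis positions: Larsen=1, Ahmed=2, Okafor=3, Blum=4.
Cluster 1 (peak Larsen at position 1): ranking walks positions 1-2-3-4, expanding outward from the peak — single-peaked.
Cluster 2 (peak Okafor at position 3): ranking walks positions 3-2-1-4, expanding outward from the peak — single-peaked.
Cluster 3 (peak Okafor at position 3): ranking walks positions 3-4-2-1, expanding outward from the peak — single-peaked.
Cluster 4 (peak Ahmed at position 2): ranking walks positions 2-1-3-4, expanding outward from the peak — single-peaked.
Cluster 5 (peak Blum at position 4): ranking walks positions 4-3-2-1, expanding outward from the peak — single-peaked.
Every ranking is single-peaked on this axis.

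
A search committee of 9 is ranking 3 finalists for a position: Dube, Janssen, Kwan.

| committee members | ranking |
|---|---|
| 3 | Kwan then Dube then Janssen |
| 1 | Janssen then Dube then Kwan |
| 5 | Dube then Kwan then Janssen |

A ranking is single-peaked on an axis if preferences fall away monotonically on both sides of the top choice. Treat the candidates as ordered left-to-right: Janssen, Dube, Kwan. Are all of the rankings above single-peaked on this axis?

Axis positions: Janssen=1, Dube=2, Kwan=3.
Faction 1 (peak Kwan at position 3): ranking walks positions 3-2-1, expanding outward from the peak — single-peaked.
Faction 2 (peak Janssen at position 1): ranking walks positions 1-2-3, expanding outward from the peak — single-peaked.
Faction 3 (peak Dube at position 2): ranking walks positions 2-3-1, expanding outward from the peak — single-peaked.
Every ranking is single-peaked on this axis.

yes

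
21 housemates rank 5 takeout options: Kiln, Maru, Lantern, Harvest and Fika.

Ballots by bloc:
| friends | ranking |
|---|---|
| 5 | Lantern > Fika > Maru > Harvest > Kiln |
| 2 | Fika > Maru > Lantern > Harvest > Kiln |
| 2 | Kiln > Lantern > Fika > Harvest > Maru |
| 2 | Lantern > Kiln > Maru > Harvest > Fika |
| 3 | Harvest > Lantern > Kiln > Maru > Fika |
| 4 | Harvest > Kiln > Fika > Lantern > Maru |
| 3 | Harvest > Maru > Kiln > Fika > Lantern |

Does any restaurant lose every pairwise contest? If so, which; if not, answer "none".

Maru

Pairwise majorities:
Kiln vs Maru: 11 to 10, Kiln.
Kiln vs Lantern: Kiln is ranked higher on 2+4+3 = 9 ballots, Lantern on 12. Lantern wins 12–9.
Kiln vs Harvest: Harvest, 17–4.
Kiln vs Fika: 14 to 7, Kiln.
Maru vs Lantern: 5 to 16, Lantern.
Maru vs Harvest: Harvest wins 12–9.
Maru vs Fika: Fika, 13–8.
Lantern vs Harvest: 5+2+2+2 = 11 for Lantern, 10 for Harvest — Lantern by 11–10.
Lantern vs Fika: Lantern, 12–9.
Harvest vs Fika: Harvest is ranked higher on 2+3+4+3 = 12 ballots, Fika on 9. Harvest wins 12–9.
Only Maru has no wins; Maru is the Condorcet loser.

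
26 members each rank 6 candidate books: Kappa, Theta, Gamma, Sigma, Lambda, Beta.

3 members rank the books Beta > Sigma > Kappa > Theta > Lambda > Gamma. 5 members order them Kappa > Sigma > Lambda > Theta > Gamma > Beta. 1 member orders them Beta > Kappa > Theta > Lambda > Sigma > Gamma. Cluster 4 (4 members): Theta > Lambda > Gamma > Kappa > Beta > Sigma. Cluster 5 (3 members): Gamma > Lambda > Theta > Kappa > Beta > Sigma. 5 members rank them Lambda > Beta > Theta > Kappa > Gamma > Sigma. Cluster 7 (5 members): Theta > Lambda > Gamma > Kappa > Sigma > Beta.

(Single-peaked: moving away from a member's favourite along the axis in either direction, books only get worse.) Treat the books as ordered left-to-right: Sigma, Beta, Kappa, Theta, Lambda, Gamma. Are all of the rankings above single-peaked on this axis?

no

Axis positions: Sigma=1, Beta=2, Kappa=3, Theta=4, Lambda=5, Gamma=6.
Cluster 1 (peak Beta at position 2): ranking walks positions 2-1-3-4-5-6, expanding outward from the peak — single-peaked.
Cluster 2: ranking walks positions 3-1-5-4-6-2; Sigma is ranked above Beta even though Beta lies between Sigma and the peak Kappa on the axis — preferences dip and rise again. Not single-peaked.
Cluster 3 (peak Beta at position 2): ranking walks positions 2-3-4-5-1-6, expanding outward from the peak — single-peaked.
Cluster 4 (peak Theta at position 4): ranking walks positions 4-5-6-3-2-1, expanding outward from the peak — single-peaked.
Cluster 5 (peak Gamma at position 6): ranking walks positions 6-5-4-3-2-1, expanding outward from the peak — single-peaked.
Cluster 6: ranking walks positions 5-2-4-3-6-1; Beta is ranked above Theta even though Theta lies between Beta and the peak Lambda on the axis — preferences dip and rise again. Not single-peaked.
Cluster 7: ranking walks positions 4-5-6-3-1-2; Sigma is ranked above Beta even though Beta lies between Sigma and the peak Theta on the axis — preferences dip and rise again. Not single-peaked.
Cluster 2 violates single-peakedness, so the profile is not single-peaked on this axis.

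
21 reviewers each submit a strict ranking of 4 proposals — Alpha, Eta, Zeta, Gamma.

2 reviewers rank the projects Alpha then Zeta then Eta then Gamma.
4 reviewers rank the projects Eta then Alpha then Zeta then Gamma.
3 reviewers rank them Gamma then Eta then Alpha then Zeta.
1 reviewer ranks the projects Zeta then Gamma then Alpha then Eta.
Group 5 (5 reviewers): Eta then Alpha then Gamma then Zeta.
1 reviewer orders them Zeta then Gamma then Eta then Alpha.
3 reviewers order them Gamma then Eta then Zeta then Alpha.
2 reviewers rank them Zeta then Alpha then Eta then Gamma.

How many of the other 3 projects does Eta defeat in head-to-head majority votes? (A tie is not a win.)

Eta against each rival (21 reviewers):
Eta vs Alpha: Eta, 16–5.
Eta vs Zeta: Eta, 15–6.
Eta vs Gamma: Eta is ranked higher on 2+4+5+2 = 13 ballots, Gamma on 8. Eta wins 13–8.
Eta beats Alpha, Zeta, Gamma — 3 pairwise wins.

3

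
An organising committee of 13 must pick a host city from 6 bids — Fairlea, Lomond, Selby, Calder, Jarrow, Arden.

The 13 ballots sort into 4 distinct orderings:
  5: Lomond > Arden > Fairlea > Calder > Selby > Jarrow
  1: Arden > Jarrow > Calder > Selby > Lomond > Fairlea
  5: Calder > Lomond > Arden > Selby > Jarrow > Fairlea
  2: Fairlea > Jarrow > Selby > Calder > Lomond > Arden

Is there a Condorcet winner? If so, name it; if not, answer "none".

Check each pair by majority over 13 ballots:
Fairlea–Lomond: Lomond 11–2.
Fairlea vs Selby: 5+2 = 7 for Fairlea, 6 for Selby — Fairlea by 7–6.
Fairlea vs Calder: Fairlea wins 7–6.
Fairlea vs Jarrow: Fairlea wins 7–6.
Fairlea vs Arden: Arden wins 11–2.
Lomond vs Selby: 10 to 3, Lomond.
Lomond vs Calder: 5 to 8, Calder.
Lomond vs Jarrow: 10 to 3, Lomond.
Lomond vs Arden: Lomond preferred on 5+5+2 = 12 ballots; Lomond wins 12–1.
Selby vs Calder: Calder, 11–2.
Selby vs Jarrow: Selby preferred on 5+5 = 10 ballots; Selby wins 10–3.
Selby vs Arden: Selby is ranked higher on 2 ballots, Arden on 11. Arden wins 11–2.
Calder vs Jarrow: Calder preferred on 5+5 = 10 ballots; Calder wins 10–3.
Calder vs Arden: Calder, 7–6.
Jarrow vs Arden: Arden wins 11–2.
Each city drops at least one matchup (Fairlea loses to Lomond; Lomond loses to Calder; Selby loses to Fairlea; Calder loses to Fairlea; Jarrow loses to Fairlea; Arden loses to Lomond); the cycle Fairlea beats Calder beats Lomond beats Fairlea rules out a Condorcet winner.

none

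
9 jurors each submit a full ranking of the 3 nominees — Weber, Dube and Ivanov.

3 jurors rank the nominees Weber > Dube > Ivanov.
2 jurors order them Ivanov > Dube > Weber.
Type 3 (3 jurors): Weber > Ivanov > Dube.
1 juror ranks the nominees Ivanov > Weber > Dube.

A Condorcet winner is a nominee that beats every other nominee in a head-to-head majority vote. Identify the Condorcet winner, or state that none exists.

Pairwise majorities:
Weber vs Dube: 3+3+1 = 7 for Weber, 2 for Dube — Weber by 7–2.
Weber vs Ivanov: Weber is ranked higher on 3+3 = 6 ballots, Ivanov on 3. Weber wins 6–3.
Dube vs Ivanov: 3 to 6, Ivanov.
Weber beats each of Dube, Ivanov — Weber is the Condorcet winner.

Weber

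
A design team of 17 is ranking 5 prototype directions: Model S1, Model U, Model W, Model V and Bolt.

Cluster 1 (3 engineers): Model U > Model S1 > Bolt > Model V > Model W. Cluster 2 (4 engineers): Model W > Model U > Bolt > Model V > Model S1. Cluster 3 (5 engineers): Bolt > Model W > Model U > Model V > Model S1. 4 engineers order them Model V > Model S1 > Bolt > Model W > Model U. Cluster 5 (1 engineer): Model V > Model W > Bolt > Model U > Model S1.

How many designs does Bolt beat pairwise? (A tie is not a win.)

Bolt against each rival (17 engineers):
Bolt vs Model S1: 10 to 7, Bolt.
Bolt vs Model U: 5+4+1 = 10 for Bolt, 7 for Model U — Bolt by 10–7.
Bolt vs Model W: 12 to 5, Bolt.
Bolt vs Model V: Bolt preferred on 3+4+5 = 12 ballots; Bolt wins 12–5.
Bolt beats Model S1, Model U, Model W, Model V — 4 pairwise wins.

4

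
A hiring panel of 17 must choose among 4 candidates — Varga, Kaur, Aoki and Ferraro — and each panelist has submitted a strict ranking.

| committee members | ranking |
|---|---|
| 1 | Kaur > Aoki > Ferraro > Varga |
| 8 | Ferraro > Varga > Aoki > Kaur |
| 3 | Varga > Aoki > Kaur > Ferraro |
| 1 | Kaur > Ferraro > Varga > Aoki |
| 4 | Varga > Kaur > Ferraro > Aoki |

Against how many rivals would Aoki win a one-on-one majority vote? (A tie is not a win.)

Aoki against each rival (17 committee members):
Aoki–Varga: Varga 16–1.
Aoki vs Kaur: Aoki, 11–6.
Aoki vs Ferraro: Aoki preferred on 1+3 = 4 ballots; Ferraro wins 13–4.
Aoki beats Kaur; loses to Varga, Ferraro — 1 pairwise win.

1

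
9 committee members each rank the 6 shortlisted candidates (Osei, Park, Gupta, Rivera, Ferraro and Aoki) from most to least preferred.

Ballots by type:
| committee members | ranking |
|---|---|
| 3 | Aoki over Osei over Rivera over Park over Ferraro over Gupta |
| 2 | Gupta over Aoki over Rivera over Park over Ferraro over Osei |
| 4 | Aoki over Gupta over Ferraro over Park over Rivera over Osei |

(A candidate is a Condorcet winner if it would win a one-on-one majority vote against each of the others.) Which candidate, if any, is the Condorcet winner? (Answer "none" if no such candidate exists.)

Aoki

Check each pair by majority over 9 ballots:
Osei vs Park: Osei preferred on 3 ballots; Park wins 6–3.
Osei vs Gupta: 3 to 6, Gupta.
Osei vs Rivera: 3 for Osei, 6 for Rivera — Rivera by 6–3.
Osei vs Ferraro: Osei preferred on 3 ballots; Ferraro wins 6–3.
Osei vs Aoki: 0 to 9, Aoki.
Park vs Gupta: 3 for Park, 6 for Gupta — Gupta by 6–3.
Park vs Rivera: 4 for Park, 5 for Rivera — Rivera by 5–4.
Park vs Ferraro: Park preferred on 3+2 = 5 ballots; Park wins 5–4.
Park vs Aoki: 0 to 9, Aoki.
Gupta vs Rivera: Gupta preferred on 2+4 = 6 ballots; Gupta wins 6–3.
Gupta vs Ferraro: Gupta preferred on 2+4 = 6 ballots; Gupta wins 6–3.
Gupta vs Aoki: 2 for Gupta, 7 for Aoki — Aoki by 7–2.
Rivera vs Ferraro: Rivera is ranked higher on 3+2 = 5 ballots, Ferraro on 4. Rivera wins 5–4.
Rivera vs Aoki: Rivera preferred on 0 ballots; Aoki wins 9–0.
Ferraro vs Aoki: 0 to 9, Aoki.
Aoki wins every pairwise contest, so Aoki is the Condorcet winner.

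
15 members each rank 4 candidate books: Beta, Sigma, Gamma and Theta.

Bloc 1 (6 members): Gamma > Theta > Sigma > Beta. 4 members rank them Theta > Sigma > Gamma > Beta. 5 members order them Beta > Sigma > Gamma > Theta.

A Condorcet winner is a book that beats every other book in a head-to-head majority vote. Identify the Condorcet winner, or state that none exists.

none

Check each pair by majority over 15 ballots:
Beta vs Sigma: Sigma wins 10–5.
Beta vs Gamma: Gamma wins 10–5.
Beta vs Theta: Theta, 10–5.
Sigma vs Gamma: Sigma, 9–6.
Sigma–Theta: Theta 10–5.
Gamma vs Theta: 11 to 4, Gamma.
Every book loses at least once (Beta loses to Sigma; Sigma loses to Theta; Gamma loses to Sigma; Theta loses to Gamma). The majority relation contains the cycle Sigma > Gamma > Theta > Sigma, so there is no Condorcet winner.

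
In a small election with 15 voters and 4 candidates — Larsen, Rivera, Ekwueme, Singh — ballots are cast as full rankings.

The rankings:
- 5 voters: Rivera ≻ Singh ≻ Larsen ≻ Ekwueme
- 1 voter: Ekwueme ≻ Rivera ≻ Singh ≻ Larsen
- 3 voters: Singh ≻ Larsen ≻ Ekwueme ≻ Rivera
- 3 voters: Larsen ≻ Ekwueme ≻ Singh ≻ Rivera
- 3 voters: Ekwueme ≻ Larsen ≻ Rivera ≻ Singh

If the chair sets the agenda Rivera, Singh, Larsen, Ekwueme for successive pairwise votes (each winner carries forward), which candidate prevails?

Larsen

Round 1: Rivera vs Singh — 9–6, Rivera advances.
Round 2: Rivera vs Larsen — 6–9, Larsen advances.
Round 3: Larsen vs Ekwueme — 11–4, Larsen advances.
The agenda winner is Larsen.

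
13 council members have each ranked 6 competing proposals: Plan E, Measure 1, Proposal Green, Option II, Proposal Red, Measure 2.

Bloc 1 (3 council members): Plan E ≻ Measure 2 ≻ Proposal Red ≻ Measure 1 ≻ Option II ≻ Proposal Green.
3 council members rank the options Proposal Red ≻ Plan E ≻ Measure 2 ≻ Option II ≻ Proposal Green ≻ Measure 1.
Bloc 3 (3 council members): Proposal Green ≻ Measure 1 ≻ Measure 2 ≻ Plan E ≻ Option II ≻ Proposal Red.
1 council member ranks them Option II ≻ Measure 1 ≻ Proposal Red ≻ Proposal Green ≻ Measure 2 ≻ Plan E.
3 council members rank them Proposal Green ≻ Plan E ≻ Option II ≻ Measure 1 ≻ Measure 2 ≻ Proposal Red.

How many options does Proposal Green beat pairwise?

Proposal Green against each rival (13 council members):
Proposal Green vs Plan E: 3+1+3 = 7 for Proposal Green, 6 for Plan E — Proposal Green by 7–6.
Proposal Green–Measure 1: Proposal Green 9–4.
Proposal Green vs Option II: Option II wins 7–6.
Proposal Green vs Proposal Red: 3+3 = 6 for Proposal Green, 7 for Proposal Red — Proposal Red by 7–6.
Proposal Green vs Measure 2: Proposal Green preferred on 3+1+3 = 7 ballots; Proposal Green wins 7–6.
Proposal Green beats Plan E, Measure 1, Measure 2; loses to Option II, Proposal Red — 3 pairwise wins.

3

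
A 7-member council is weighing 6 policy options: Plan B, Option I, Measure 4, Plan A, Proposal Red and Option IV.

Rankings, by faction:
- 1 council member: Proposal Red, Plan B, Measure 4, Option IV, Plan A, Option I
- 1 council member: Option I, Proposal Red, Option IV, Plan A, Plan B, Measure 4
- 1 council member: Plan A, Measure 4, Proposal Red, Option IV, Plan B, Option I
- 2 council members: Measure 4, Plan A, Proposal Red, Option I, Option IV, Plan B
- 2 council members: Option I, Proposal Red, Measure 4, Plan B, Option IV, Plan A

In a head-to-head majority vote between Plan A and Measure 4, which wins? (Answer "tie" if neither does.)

Ballots ranking Plan A above Measure 4: 1 + 1 = 2.
Ballots ranking Measure 4 above Plan A: 7 − 2 = 5.
Measure 4 wins the head-to-head 5–2.

Measure 4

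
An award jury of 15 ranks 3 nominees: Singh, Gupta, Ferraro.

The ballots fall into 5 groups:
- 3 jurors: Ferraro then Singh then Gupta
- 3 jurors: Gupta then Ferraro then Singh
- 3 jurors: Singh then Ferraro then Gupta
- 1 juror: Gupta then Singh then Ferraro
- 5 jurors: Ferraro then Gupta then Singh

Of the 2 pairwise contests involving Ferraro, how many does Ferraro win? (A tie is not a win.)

2

Ferraro against each rival (15 jurors):
Ferraro vs Singh: Ferraro preferred on 3+3+5 = 11 ballots; Ferraro wins 11–4.
Ferraro vs Gupta: 3+3+5 = 11 for Ferraro, 4 for Gupta — Ferraro by 11–4.
Ferraro beats Singh, Gupta — 2 pairwise wins.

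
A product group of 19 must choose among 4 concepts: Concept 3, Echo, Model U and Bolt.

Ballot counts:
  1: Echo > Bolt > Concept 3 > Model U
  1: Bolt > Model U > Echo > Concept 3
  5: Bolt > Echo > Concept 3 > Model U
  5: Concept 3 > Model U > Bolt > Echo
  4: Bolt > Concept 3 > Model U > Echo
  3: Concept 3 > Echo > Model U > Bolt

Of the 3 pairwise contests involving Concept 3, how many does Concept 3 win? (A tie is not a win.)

2

Concept 3 against each rival (19 engineers):
Concept 3 vs Echo: Concept 3 wins 12–7.
Concept 3–Model U: Concept 3 18–1.
Concept 3 vs Bolt: Concept 3 is ranked higher on 5+3 = 8 ballots, Bolt on 11. Bolt wins 11–8.
Concept 3 beats Echo, Model U; loses to Bolt — 2 pairwise wins.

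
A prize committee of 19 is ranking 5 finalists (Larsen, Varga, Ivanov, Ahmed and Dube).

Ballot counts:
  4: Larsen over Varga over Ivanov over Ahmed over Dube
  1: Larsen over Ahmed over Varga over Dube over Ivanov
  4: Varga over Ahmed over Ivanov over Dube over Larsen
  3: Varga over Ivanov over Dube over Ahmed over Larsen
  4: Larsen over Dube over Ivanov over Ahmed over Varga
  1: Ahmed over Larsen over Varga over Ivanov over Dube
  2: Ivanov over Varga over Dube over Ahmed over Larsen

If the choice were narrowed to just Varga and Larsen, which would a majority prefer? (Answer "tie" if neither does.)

Larsen

Ballots ranking Varga above Larsen: 4 + 3 + 2 = 9.
Ballots ranking Larsen above Varga: 19 − 9 = 10.
Larsen wins the head-to-head 10–9.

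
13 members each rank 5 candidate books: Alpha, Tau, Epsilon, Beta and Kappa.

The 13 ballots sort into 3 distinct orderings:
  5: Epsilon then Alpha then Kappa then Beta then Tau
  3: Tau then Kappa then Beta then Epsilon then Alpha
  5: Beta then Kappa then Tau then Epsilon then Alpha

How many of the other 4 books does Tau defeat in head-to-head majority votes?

Tau against each rival (13 members):
Tau vs Alpha: 3+5 = 8 for Tau, 5 for Alpha — Tau by 8–5.
Tau vs Epsilon: Tau wins 8–5.
Tau vs Beta: 3 to 10, Beta.
Tau vs Kappa: Tau is ranked higher on 3 ballots, Kappa on 10. Kappa wins 10–3.
Tau beats Alpha, Epsilon; loses to Beta, Kappa — 2 pairwise wins.

2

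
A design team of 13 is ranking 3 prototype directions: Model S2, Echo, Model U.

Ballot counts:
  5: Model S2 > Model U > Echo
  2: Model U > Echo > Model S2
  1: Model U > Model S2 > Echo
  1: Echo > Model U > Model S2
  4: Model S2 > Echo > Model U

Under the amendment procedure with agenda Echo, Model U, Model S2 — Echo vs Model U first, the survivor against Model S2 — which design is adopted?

Round 1: Echo vs Model U — 5–8, Model U advances.
Round 2: Model U vs Model S2 — 4–9, Model S2 advances.
Model S2 survives the agenda.

Model S2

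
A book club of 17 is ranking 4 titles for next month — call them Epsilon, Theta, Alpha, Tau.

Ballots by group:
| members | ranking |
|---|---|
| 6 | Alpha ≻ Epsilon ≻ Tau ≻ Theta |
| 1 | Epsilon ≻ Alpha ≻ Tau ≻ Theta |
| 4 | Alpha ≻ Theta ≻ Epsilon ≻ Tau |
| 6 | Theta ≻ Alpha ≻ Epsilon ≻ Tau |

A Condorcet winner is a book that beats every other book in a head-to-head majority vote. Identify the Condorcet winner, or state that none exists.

Alpha

Head-to-head results (17 members):
Epsilon vs Theta: Epsilon preferred on 6+1 = 7 ballots; Theta wins 10–7.
Epsilon vs Alpha: Alpha, 16–1.
Epsilon vs Tau: Epsilon wins 17–0.
Theta vs Alpha: 6 to 11, Alpha.
Theta vs Tau: Theta wins 10–7.
Alpha vs Tau: Alpha, 17–0.
Only Alpha has no losses; Alpha is the Condorcet winner.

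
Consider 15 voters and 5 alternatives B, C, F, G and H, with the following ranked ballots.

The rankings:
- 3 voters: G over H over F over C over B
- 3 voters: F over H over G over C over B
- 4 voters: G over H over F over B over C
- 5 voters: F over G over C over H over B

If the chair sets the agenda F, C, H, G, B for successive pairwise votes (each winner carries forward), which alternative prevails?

Round 1: F vs C — 15–0, F advances.
Round 2: F vs H — 8–7, F advances.
Round 3: F vs G — 8–7, F advances.
Round 4: F vs B — 15–0, F advances.
F survives the agenda.

F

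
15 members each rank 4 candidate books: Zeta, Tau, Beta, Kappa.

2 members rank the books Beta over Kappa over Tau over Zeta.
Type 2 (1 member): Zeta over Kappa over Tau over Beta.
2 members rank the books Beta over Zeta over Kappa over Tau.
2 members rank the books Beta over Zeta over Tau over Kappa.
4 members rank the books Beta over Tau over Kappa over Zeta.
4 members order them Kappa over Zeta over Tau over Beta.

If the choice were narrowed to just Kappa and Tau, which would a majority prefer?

Ballots ranking Kappa above Tau: 2 + 1 + 2 + 4 = 9.
Ballots ranking Tau above Kappa: 15 − 9 = 6.
Kappa wins the head-to-head 9–6.

Kappa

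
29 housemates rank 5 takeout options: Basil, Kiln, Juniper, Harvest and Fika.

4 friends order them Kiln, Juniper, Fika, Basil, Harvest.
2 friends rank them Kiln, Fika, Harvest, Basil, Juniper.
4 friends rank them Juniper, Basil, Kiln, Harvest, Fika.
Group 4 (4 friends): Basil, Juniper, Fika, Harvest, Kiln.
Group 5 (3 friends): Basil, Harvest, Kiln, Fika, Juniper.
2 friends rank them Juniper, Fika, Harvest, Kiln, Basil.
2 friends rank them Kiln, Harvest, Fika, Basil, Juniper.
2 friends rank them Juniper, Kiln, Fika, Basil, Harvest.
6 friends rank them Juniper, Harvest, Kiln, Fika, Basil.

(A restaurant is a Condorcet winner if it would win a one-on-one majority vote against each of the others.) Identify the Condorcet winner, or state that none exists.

Pairwise majorities:
Basil vs Kiln: 11 to 18, Kiln.
Basil vs Juniper: Juniper, 18–11.
Basil vs Harvest: 4+4+4+3+2 = 17 for Basil, 12 for Harvest — Basil by 17–12.
Basil vs Fika: Basil preferred on 4+4+3 = 11 ballots; Fika wins 18–11.
Kiln vs Juniper: Kiln is ranked higher on 4+2+3+2 = 11 ballots, Juniper on 18. Juniper wins 18–11.
Kiln vs Harvest: Harvest wins 15–14.
Kiln vs Fika: Kiln wins 23–6.
Juniper vs Harvest: 4+4+4+2+2+6 = 22 for Juniper, 7 for Harvest — Juniper by 22–7.
Juniper vs Fika: Juniper wins 22–7.
Harvest vs Fika: Harvest wins 15–14.
Juniper wins every pairwise contest, so Juniper is the Condorcet winner.

Juniper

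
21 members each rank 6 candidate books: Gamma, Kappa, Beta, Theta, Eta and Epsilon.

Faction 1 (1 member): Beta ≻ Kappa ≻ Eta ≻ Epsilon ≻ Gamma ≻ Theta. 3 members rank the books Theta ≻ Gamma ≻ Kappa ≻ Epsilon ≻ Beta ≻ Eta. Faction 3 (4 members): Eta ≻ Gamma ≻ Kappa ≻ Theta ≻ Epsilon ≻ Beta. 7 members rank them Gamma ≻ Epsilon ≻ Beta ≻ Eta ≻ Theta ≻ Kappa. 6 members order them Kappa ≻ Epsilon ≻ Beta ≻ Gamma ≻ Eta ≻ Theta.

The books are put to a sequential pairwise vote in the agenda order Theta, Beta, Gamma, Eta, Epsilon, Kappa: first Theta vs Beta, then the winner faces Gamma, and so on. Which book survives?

Round 1: Theta vs Beta — 7–14, Beta advances.
Round 2: Beta vs Gamma — 7–14, Gamma advances.
Round 3: Gamma vs Eta — 16–5, Gamma advances.
Round 4: Gamma vs Epsilon — 14–7, Gamma advances.
Round 5: Gamma vs Kappa — 14–7, Gamma advances.
Gamma survives the agenda.

Gamma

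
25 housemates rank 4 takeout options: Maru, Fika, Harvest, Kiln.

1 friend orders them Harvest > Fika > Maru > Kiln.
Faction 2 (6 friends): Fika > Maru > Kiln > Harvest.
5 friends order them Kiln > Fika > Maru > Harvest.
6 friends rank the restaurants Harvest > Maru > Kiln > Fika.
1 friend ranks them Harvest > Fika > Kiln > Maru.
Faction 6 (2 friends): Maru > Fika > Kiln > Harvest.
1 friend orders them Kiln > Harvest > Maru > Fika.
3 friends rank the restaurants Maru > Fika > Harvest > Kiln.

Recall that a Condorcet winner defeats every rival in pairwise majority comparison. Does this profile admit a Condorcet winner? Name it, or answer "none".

Head-to-head results (25 friends):
Maru vs Fika: Maru preferred on 6+2+1+3 = 12 ballots; Fika wins 13–12.
Maru vs Harvest: Maru preferred on 6+5+2+3 = 16 ballots; Maru wins 16–9.
Maru vs Kiln: Maru, 18–7.
Fika vs Harvest: Fika wins 16–9.
Fika vs Kiln: 1+6+1+2+3 = 13 for Fika, 12 for Kiln — Fika by 13–12.
Harvest vs Kiln: Kiln, 14–11.
Fika beats each of Maru, Harvest, Kiln — Fika is the Condorcet winner.

Fika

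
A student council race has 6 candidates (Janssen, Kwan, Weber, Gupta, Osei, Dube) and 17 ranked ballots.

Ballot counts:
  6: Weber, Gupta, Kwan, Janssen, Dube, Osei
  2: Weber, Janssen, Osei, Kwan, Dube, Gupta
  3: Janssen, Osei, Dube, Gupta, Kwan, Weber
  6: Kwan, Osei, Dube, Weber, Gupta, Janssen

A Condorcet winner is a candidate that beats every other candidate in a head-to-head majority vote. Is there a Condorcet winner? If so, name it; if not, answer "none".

Head-to-head results (17 voters):
Janssen vs Kwan: Kwan, 12–5.
Janssen–Weber: Weber 14–3.
Janssen vs Gupta: Gupta, 12–5.
Janssen vs Osei: Janssen, 11–6.
Janssen vs Dube: Janssen wins 11–6.
Kwan–Weber: Kwan 9–8.
Kwan vs Gupta: Gupta, 9–8.
Kwan vs Osei: Kwan, 12–5.
Kwan vs Dube: Kwan wins 14–3.
Weber vs Gupta: Weber wins 14–3.
Weber vs Osei: Osei, 9–8.
Weber vs Dube: Dube, 9–8.
Gupta vs Osei: Osei, 11–6.
Gupta–Dube: Dube 11–6.
Osei vs Dube: Osei wins 11–6.
Each candidate drops at least one matchup (Janssen loses to Kwan; Kwan loses to Gupta; Weber loses to Kwan; Gupta loses to Weber; Osei loses to Janssen; Dube loses to Janssen); the cycle Janssen → Osei → Weber → Janssen rules out a Condorcet winner.

none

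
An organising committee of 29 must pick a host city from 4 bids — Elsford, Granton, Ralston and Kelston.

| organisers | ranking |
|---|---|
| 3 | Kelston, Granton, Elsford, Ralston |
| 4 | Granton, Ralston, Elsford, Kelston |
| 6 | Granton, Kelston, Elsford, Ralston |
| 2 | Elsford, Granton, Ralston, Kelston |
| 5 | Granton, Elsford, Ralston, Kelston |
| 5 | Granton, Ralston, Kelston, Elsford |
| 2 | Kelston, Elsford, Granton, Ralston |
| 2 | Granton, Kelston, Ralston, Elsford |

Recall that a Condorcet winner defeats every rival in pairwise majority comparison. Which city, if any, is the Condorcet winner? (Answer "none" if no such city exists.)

Head-to-head results (29 organisers):
Elsford vs Granton: Granton wins 25–4.
Elsford vs Ralston: Elsford wins 18–11.
Elsford–Kelston: Kelston 18–11.
Granton–Ralston: Granton 29–0.
Granton vs Kelston: Granton, 24–5.
Ralston–Kelston: Ralston 16–13.
Granton beats each of Elsford, Ralston, Kelston — Granton is the Condorcet winner.

Granton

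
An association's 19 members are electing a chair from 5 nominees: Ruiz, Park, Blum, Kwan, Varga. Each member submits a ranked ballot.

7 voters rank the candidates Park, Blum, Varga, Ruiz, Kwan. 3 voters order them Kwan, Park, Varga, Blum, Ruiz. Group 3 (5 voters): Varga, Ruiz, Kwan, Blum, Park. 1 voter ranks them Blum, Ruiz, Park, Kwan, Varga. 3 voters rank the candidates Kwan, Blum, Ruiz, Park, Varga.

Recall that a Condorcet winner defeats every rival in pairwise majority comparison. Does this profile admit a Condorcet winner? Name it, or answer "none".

none

Pairwise majorities:
Ruiz vs Park: Park, 10–9.
Ruiz vs Blum: Blum, 14–5.
Ruiz vs Kwan: Ruiz wins 13–6.
Ruiz vs Varga: Varga wins 15–4.
Park vs Blum: Park, 10–9.
Park vs Kwan: Kwan wins 11–8.
Park vs Varga: Park wins 14–5.
Blum vs Kwan: Kwan wins 11–8.
Blum–Varga: Blum 11–8.
Kwan vs Varga: Varga wins 12–7.
Each candidate drops at least one matchup (Ruiz loses to Park; Park loses to Kwan; Blum loses to Park; Kwan loses to Ruiz; Varga loses to Park); the cycle Ruiz > Kwan > Park > Ruiz rules out a Condorcet winner.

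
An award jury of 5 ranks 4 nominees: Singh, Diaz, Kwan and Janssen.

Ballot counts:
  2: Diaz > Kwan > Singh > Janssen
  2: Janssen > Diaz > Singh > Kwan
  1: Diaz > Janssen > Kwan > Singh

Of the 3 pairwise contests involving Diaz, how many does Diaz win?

3

Diaz against each rival (5 jurors):
Diaz vs Singh: Diaz, 5–0.
Diaz vs Kwan: Diaz wins 5–0.
Diaz vs Janssen: Diaz preferred on 2+1 = 3 ballots; Diaz wins 3–2.
Diaz beats Singh, Kwan, Janssen — 3 pairwise wins.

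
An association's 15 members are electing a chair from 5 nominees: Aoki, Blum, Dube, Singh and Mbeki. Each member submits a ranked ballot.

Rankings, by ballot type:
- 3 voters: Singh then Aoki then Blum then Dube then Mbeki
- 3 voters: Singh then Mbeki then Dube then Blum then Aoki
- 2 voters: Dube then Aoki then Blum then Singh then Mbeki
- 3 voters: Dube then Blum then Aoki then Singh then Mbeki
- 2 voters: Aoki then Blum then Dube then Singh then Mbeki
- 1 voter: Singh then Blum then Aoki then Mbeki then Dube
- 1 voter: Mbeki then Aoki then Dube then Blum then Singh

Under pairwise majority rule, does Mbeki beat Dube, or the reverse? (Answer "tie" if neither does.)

Ballots ranking Mbeki above Dube: 3 + 1 + 1 = 5.
Ballots ranking Dube above Mbeki: 15 − 5 = 10.
Dube wins the head-to-head 10–5.

Dube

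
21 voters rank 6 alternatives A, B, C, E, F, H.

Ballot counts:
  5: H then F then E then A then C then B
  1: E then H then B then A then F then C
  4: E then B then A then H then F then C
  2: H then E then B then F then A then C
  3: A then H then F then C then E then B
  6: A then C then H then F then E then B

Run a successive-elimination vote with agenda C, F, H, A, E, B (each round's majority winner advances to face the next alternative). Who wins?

Round 1: C vs F — 6–15, F advances.
Round 2: F vs H — 0–21, H advances.
Round 3: H vs A — 8–13, A advances.
Round 4: A vs E — 9–12, E advances.
Round 5: E vs B — 21–0, E advances.
E survives the agenda.

E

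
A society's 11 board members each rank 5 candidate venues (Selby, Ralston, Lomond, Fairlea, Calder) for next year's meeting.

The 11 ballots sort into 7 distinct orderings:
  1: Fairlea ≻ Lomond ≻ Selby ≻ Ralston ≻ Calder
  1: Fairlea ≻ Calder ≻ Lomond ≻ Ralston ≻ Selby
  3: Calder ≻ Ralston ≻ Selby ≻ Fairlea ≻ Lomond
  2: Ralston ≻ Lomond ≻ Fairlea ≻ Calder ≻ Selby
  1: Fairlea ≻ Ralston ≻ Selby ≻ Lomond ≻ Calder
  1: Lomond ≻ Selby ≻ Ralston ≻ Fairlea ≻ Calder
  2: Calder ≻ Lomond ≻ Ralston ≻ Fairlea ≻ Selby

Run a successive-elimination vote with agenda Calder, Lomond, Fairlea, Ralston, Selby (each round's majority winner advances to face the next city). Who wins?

Ralston

Round 1: Calder vs Lomond — 6–5, Calder advances.
Round 2: Calder vs Fairlea — 5–6, Fairlea advances.
Round 3: Fairlea vs Ralston — 3–8, Ralston advances.
Round 4: Ralston vs Selby — 9–2, Ralston advances.
Ralston survives the agenda.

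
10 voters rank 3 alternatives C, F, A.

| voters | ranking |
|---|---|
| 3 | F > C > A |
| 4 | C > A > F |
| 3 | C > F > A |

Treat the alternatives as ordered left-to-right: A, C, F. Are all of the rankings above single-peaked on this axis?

yes

Axis positions: A=1, C=2, F=3.
Type 1 (peak F at position 3): ranking walks positions 3-2-1, expanding outward from the peak — single-peaked.
Type 2 (peak C at position 2): ranking walks positions 2-1-3, expanding outward from the peak — single-peaked.
Type 3 (peak C at position 2): ranking walks positions 2-3-1, expanding outward from the peak — single-peaked.
Every ranking is single-peaked on this axis.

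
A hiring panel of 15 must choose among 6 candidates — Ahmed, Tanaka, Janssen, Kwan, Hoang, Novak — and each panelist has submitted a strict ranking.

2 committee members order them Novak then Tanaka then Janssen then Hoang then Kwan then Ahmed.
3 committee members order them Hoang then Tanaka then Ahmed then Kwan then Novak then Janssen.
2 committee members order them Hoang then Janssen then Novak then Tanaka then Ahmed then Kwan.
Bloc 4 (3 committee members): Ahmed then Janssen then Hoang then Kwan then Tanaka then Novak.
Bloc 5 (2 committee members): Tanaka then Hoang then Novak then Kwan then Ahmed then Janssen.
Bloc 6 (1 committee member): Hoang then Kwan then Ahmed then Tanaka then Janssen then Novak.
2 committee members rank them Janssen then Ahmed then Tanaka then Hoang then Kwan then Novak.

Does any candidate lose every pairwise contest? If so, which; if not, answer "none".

Novak

Pairwise majorities:
Ahmed vs Tanaka: Ahmed is ranked higher on 3+1+2 = 6 ballots, Tanaka on 9. Tanaka wins 9–6.
Ahmed vs Janssen: Ahmed preferred on 3+3+2+1 = 9 ballots; Ahmed wins 9–6.
Ahmed vs Kwan: Ahmed is ranked higher on 3+2+3+2 = 10 ballots, Kwan on 5. Ahmed wins 10–5.
Ahmed vs Hoang: 5 to 10, Hoang.
Ahmed vs Novak: Ahmed wins 9–6.
Tanaka vs Janssen: Tanaka wins 8–7.
Tanaka vs Kwan: Tanaka preferred on 2+3+2+2+2 = 11 ballots; Tanaka wins 11–4.
Tanaka vs Hoang: 2+2+2 = 6 for Tanaka, 9 for Hoang — Hoang by 9–6.
Tanaka vs Novak: Tanaka, 11–4.
Janssen vs Kwan: Janssen, 9–6.
Janssen vs Hoang: Hoang, 8–7.
Janssen vs Novak: 2+3+1+2 = 8 for Janssen, 7 for Novak — Janssen by 8–7.
Kwan vs Hoang: Hoang, 15–0.
Kwan–Novak: Kwan 9–6.
Hoang vs Novak: 3+2+3+2+1+2 = 13 for Hoang, 2 for Novak — Hoang by 13–2.
Only Novak has no wins; Novak is the Condorcet loser.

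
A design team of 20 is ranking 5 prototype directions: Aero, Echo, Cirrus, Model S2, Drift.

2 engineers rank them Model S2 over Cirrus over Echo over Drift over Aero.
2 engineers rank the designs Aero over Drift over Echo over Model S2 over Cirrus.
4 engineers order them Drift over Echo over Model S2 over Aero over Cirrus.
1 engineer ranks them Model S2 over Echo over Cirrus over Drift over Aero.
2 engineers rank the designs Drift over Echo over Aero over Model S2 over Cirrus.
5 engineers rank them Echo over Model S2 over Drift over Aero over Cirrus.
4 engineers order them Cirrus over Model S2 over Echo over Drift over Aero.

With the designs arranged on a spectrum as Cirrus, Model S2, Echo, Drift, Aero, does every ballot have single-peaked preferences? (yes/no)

yes

Axis positions: Cirrus=1, Model S2=2, Echo=3, Drift=4, Aero=5.
Group 1 (peak Model S2 at position 2): ranking walks positions 2-1-3-4-5, expanding outward from the peak — single-peaked.
Group 2 (peak Aero at position 5): ranking walks positions 5-4-3-2-1, expanding outward from the peak — single-peaked.
Group 3 (peak Drift at position 4): ranking walks positions 4-3-2-5-1, expanding outward from the peak — single-peaked.
Group 4 (peak Model S2 at position 2): ranking walks positions 2-3-1-4-5, expanding outward from the peak — single-peaked.
Group 5 (peak Drift at position 4): ranking walks positions 4-3-5-2-1, expanding outward from the peak — single-peaked.
Group 6 (peak Echo at position 3): ranking walks positions 3-2-4-5-1, expanding outward from the peak — single-peaked.
Group 7 (peak Cirrus at position 1): ranking walks positions 1-2-3-4-5, expanding outward from the peak — single-peaked.
Every ranking is single-peaked on this axis.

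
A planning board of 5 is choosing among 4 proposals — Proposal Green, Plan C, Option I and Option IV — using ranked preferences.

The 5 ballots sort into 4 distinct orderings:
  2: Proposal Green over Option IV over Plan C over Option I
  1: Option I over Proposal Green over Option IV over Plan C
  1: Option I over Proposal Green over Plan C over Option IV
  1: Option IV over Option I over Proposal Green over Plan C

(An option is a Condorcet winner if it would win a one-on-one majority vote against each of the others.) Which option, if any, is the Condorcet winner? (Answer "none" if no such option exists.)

none

Head-to-head results (5 council members):
Proposal Green vs Plan C: Proposal Green is ranked higher on 2+1+1+1 = 5 ballots, Plan C on 0. Proposal Green wins 5–0.
Proposal Green vs Option I: Proposal Green is ranked higher on 2 ballots, Option I on 3. Option I wins 3–2.
Proposal Green vs Option IV: Proposal Green preferred on 2+1+1 = 4 ballots; Proposal Green wins 4–1.
Plan C vs Option I: Plan C preferred on 2 ballots; Option I wins 3–2.
Plan C vs Option IV: 1 for Plan C, 4 for Option IV — Option IV by 4–1.
Option I vs Option IV: 1+1 = 2 for Option I, 3 for Option IV — Option IV by 3–2.
Every option loses at least once (Proposal Green loses to Option I; Plan C loses to Proposal Green; Option I loses to Option IV; Option IV loses to Proposal Green). The majority relation contains the cycle Proposal Green beats Option IV beats Option I beats Proposal Green, so there is no Condorcet winner.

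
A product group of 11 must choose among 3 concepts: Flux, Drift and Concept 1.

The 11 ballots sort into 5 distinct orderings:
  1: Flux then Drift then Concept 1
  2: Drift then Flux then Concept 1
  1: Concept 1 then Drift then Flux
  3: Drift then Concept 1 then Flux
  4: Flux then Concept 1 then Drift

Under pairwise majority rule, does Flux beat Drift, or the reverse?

Ballots ranking Flux above Drift: 1 + 4 = 5.
Ballots ranking Drift above Flux: 11 − 5 = 6.
Drift wins the head-to-head 6–5.

Drift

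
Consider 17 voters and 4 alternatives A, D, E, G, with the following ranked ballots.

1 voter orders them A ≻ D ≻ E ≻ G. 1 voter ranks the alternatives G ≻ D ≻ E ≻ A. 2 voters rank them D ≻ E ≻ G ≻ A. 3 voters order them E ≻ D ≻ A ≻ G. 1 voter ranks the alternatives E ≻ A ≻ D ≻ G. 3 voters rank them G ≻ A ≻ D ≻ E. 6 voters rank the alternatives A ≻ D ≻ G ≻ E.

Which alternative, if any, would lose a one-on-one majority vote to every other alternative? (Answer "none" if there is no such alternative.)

E

Head-to-head results (17 voters):
A vs D: A preferred on 1+1+3+6 = 11 ballots; A wins 11–6.
A vs E: 10 to 7, A.
A–G: A 11–6.
D vs E: D wins 13–4.
D–G: D 13–4.
E vs G: G wins 10–7.
E is beaten in every head-to-head and is the Condorcet loser.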